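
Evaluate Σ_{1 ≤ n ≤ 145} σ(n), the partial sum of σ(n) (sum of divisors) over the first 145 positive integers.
Σ_{n ≤ 145} σ(n) = 17366

Compute σ(n) for each 1 ≤ n ≤ 145: σ(1) = 1, σ(2) = 3, σ(3) = 4, σ(4) = 7, σ(5) = 6, σ(6) = 12, σ(7) = 8, σ(8) = 15, σ(9) = 13, σ(10) = 18, σ(11) = 12, σ(12) = 28, σ(13) = 14, σ(14) = 24, σ(15) = 24, σ(16) = 31, σ(17) = 18, σ(18) = 39, σ(19) = 20, σ(20) = 42, σ(21) = 32, σ(22) = 36, σ(23) = 24, σ(24) = 60, σ(25) = 31, σ(26) = 42, σ(27) = 40, σ(28) = 56, σ(29) = 30, σ(30) = 72, σ(31) = 32, σ(32) = 63, σ(33) = 48, σ(34) = 54, σ(35) = 48, σ(36) = 91, σ(37) = 38, σ(38) = 60, σ(39) = 56, σ(40) = 90, σ(41) = 42, σ(42) = 96, σ(43) = 44, σ(44) = 84, σ(45) = 78, σ(46) = 72, σ(47) = 48, σ(48) = 124, σ(49) = 57, σ(50) = 93, σ(51) = 72, σ(52) = 98, σ(53) = 54, σ(54) = 120, σ(55) = 72, σ(56) = 120, σ(57) = 80, σ(58) = 90, σ(59) = 60, σ(60) = 168, σ(61) = 62, σ(62) = 96, σ(63) = 104, σ(64) = 127, σ(65) = 84, σ(66) = 144, σ(67) = 68, σ(68) = 126, σ(69) = 96, σ(70) = 144, σ(71) = 72, σ(72) = 195, σ(73) = 74, σ(74) = 114, σ(75) = 124, σ(76) = 140, σ(77) = 96, σ(78) = 168, σ(79) = 80, σ(80) = 186, σ(81) = 121, σ(82) = 126, σ(83) = 84, σ(84) = 224, σ(85) = 108, σ(86) = 132, σ(87) = 120, σ(88) = 180, σ(89) = 90, σ(90) = 234, σ(91) = 112, σ(92) = 168, σ(93) = 128, σ(94) = 144, σ(95) = 120, σ(96) = 252, σ(97) = 98, σ(98) = 171, σ(99) = 156, σ(100) = 217, σ(101) = 102, σ(102) = 216, σ(103) = 104, σ(104) = 210, σ(105) = 192, σ(106) = 162, σ(107) = 108, σ(108) = 280, σ(109) = 110, σ(110) = 216, σ(111) = 152, σ(112) = 248, σ(113) = 114, σ(114) = 240, σ(115) = 144, σ(116) = 210, σ(117) = 182, σ(118) = 180, σ(119) = 144, σ(120) = 360, σ(121) = 133, σ(122) = 186, σ(123) = 168, σ(124) = 224, σ(125) = 156, σ(126) = 312, σ(127) = 128, σ(128) = 255, σ(129) = 176, σ(130) = 252, σ(131) = 132, σ(132) = 336, σ(133) = 160, σ(134) = 204, σ(135) = 240, σ(136) = 270, σ(137) = 138, σ(138) = 288, σ(139) = 140, σ(140) = 336, σ(141) = 192, σ(142) = 216, σ(143) = 168, σ(144) = 403, σ(145) = 180. Summing all 145 values: 17366. (Average order: Σ_{n ≤ x} σ(n) ~ (π²/12) x². For x = 145, (π²/12)·145² ≈ 17292.37.)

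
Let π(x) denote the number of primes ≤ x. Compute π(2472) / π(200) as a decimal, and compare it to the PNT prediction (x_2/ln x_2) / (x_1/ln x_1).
π(2472)/π(200) = 365/46 ≈ 7.9348;  PNT prediction ≈ 8.3821.

π(200) = 46 and π(2472) = 365, so π(2472)/π(200) ≈ 7.9348. The PNT-predicted ratio is (2472/ln(2472)) / (200/ln(200)) ≈ 8.3821. The two agree to within a few percent, as expected.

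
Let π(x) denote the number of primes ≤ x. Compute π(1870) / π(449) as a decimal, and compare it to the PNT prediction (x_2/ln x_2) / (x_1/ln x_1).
π(1870)/π(449) = 285/87 ≈ 3.2759;  PNT prediction ≈ 3.3761.

π(449) = 87 and π(1870) = 285, so π(1870)/π(449) ≈ 3.2759. The PNT-predicted ratio is (1870/ln(1870)) / (449/ln(449)) ≈ 3.3761. The two agree to within a few percent, as expected.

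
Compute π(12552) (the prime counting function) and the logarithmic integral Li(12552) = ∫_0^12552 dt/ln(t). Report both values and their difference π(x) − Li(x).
π(12552) = 1499;  Li(12552) ≈ 1519.73;  π(x) − Li(x) ≈ -20.73.

Direct count of primes ≤ 12552 gives π(12552) = 1499. Numerical evaluation of the logarithmic integral gives Li(12552) ≈ 1519.73. The difference π(x) − Li(x) ≈ -20.73 is typically negative for small/moderate x (Li(x) overestimates), though Littlewood's theorem shows this sign changes infinitely often.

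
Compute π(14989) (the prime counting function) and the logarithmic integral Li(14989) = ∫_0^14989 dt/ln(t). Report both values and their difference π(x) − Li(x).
π(14989) = 1754;  Li(14989) ≈ 1775.48;  π(x) − Li(x) ≈ -21.48.

Direct count of primes ≤ 14989 gives π(14989) = 1754. Numerical evaluation of the logarithmic integral gives Li(14989) ≈ 1775.48. The difference π(x) − Li(x) ≈ -21.48 is typically negative for small/moderate x (Li(x) overestimates), though Littlewood's theorem shows this sign changes infinitely often.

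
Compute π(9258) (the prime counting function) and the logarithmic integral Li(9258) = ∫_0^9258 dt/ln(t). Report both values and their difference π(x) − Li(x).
π(9258) = 1147;  Li(9258) ≈ 1165.24;  π(x) − Li(x) ≈ -18.24.

Direct count of primes ≤ 9258 gives π(9258) = 1147. Numerical evaluation of the logarithmic integral gives Li(9258) ≈ 1165.24. The difference π(x) − Li(x) ≈ -18.24 is typically negative for small/moderate x (Li(x) overestimates), though Littlewood's theorem shows this sign changes infinitely often.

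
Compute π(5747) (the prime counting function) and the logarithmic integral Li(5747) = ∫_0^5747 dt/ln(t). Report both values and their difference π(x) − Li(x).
π(5747) = 756;  Li(5747) ≈ 771.26;  π(x) − Li(x) ≈ -15.26.

Direct count of primes ≤ 5747 gives π(5747) = 756. Numerical evaluation of the logarithmic integral gives Li(5747) ≈ 771.26. The difference π(x) − Li(x) ≈ -15.26 is typically negative for small/moderate x (Li(x) overestimates), though Littlewood's theorem shows this sign changes infinitely often.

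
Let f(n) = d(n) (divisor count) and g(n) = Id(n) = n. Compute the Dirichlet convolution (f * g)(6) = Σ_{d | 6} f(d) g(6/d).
(d * Id)(6) = 20

Divisors of 6: [1, 2, 3, 6]. For each d | 6:
  d = 1: d(1) · Id(6/1) = 1 · 6 = 6
  d = 2: d(2) · Id(6/2) = 2 · 3 = 6
  d = 3: d(3) · Id(6/3) = 2 · 2 = 4
  d = 6: d(6) · Id(6/6) = 4 · 1 = 4
Summing: (d * Id)(6) = 6 + 6 + 4 + 4 = 20.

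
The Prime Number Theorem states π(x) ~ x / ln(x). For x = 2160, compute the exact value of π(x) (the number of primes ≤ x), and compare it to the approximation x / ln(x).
π(2160) = 325;  x/ln(x) ≈ 281.33;  relative error ≈ 13.44%.

Directly count primes up to 2160: π(2160) = 325. The PNT approximation gives 2160/ln(2160) ≈ 2160/7.67786 ≈ 281.33. Relative error (π(x) − x/ln(x)) / π(x) ≈ 13.44%; the approximation is known to undercount slightly (Li(x) is a better estimate).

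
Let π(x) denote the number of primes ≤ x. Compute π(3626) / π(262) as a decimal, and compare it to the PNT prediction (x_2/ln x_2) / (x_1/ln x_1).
π(3626)/π(262) = 507/55 ≈ 9.2182;  PNT prediction ≈ 9.4028.

π(262) = 55 and π(3626) = 507, so π(3626)/π(262) ≈ 9.2182. The PNT-predicted ratio is (3626/ln(3626)) / (262/ln(262)) ≈ 9.4028. The two agree to within a few percent, as expected.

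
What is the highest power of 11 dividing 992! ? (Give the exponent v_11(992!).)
v_11(992!) = 98

Legendre's formula: v_p(n!) = Σ_{k ≥ 1} ⌊n / p^k⌋. For p = 11, n = 992, the terms are:
  ⌊992/11^1⌋ = ⌊992/11⌋ = 90
  ⌊992/11^2⌋ = ⌊992/121⌋ = 8
(the next term ⌊992/11^3⌋ = 0, terminating the sum). Summing: v_11(992!) = 90 + 8 = 98.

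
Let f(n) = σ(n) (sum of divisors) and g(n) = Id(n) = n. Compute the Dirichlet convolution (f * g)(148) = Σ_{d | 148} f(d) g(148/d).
(σ * Id)(148) = 1275

Divisors of 148: [1, 2, 4, 37, 74, 148]. For each d | 148:
  d = 1: σ(1) · Id(148/1) = 1 · 148 = 148
  d = 2: σ(2) · Id(148/2) = 3 · 74 = 222
  d = 4: σ(4) · Id(148/4) = 7 · 37 = 259
  d = 37: σ(37) · Id(148/37) = 38 · 4 = 152
  d = 74: σ(74) · Id(148/74) = 114 · 2 = 228
  d = 148: σ(148) · Id(148/148) = 266 · 1 = 266
Summing: (σ * Id)(148) = 148 + 222 + 259 + 152 + 228 + 266 = 1275.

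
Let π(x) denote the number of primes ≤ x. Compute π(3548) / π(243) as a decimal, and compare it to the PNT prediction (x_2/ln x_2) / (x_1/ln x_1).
π(3548)/π(243) = 497/53 ≈ 9.3774;  PNT prediction ≈ 9.8118.

π(243) = 53 and π(3548) = 497, so π(3548)/π(243) ≈ 9.3774. The PNT-predicted ratio is (3548/ln(3548)) / (243/ln(243)) ≈ 9.8118. The two agree to within a few percent, as expected.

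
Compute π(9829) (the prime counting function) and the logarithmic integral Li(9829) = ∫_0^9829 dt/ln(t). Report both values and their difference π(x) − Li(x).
π(9829) = 1212;  Li(9829) ≈ 1227.55;  π(x) − Li(x) ≈ -15.55.

Direct count of primes ≤ 9829 gives π(9829) = 1212. Numerical evaluation of the logarithmic integral gives Li(9829) ≈ 1227.55. The difference π(x) − Li(x) ≈ -15.55 is typically negative for small/moderate x (Li(x) overestimates), though Littlewood's theorem shows this sign changes infinitely often.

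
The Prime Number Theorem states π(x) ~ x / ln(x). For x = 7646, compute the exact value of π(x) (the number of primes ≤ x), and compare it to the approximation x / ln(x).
π(7646) = 970;  x/ln(x) ≈ 855.07;  relative error ≈ 11.85%.

Directly count primes up to 7646: π(7646) = 970. The PNT approximation gives 7646/ln(7646) ≈ 7646/8.94194 ≈ 855.07. Relative error (π(x) − x/ln(x)) / π(x) ≈ 11.85%; the approximation is known to undercount slightly (Li(x) is a better estimate).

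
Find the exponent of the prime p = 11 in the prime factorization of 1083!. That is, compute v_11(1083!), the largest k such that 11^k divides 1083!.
v_11(1083!) = 106

Legendre's formula: v_p(n!) = Σ_{k ≥ 1} ⌊n / p^k⌋. For p = 11, n = 1083, the terms are:
  ⌊1083/11^1⌋ = ⌊1083/11⌋ = 98
  ⌊1083/11^2⌋ = ⌊1083/121⌋ = 8
(the next term ⌊1083/11^3⌋ = 0, terminating the sum). Summing: v_11(1083!) = 98 + 8 = 106.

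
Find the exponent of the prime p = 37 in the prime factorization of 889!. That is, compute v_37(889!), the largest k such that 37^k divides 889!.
v_37(889!) = 24

Legendre's formula: v_p(n!) = Σ_{k ≥ 1} ⌊n / p^k⌋. For p = 37, n = 889, the terms are:
  ⌊889/37^1⌋ = ⌊889/37⌋ = 24
(the next term ⌊889/37^2⌋ = 0, terminating the sum). Summing: v_37(889!) = 24 = 24.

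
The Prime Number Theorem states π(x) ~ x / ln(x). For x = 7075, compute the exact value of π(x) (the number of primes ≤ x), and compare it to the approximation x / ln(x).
π(7075) = 908;  x/ln(x) ≈ 798.14;  relative error ≈ 12.10%.

Directly count primes up to 7075: π(7075) = 908. The PNT approximation gives 7075/ln(7075) ≈ 7075/8.86432 ≈ 798.14. Relative error (π(x) − x/ln(x)) / π(x) ≈ 12.10%; the approximation is known to undercount slightly (Li(x) is a better estimate).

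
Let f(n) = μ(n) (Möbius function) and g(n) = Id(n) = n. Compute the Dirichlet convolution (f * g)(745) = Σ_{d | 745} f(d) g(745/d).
(μ * Id)(745) = 592

Divisors of 745: [1, 5, 149, 745]. For each d | 745:
  d = 1: μ(1) · Id(745/1) = 1 · 745 = 745
  d = 5: μ(5) · Id(745/5) = -1 · 149 = -149
  d = 149: μ(149) · Id(745/149) = -1 · 5 = -5
  d = 745: μ(745) · Id(745/745) = 1 · 1 = 1
Summing: (μ * Id)(745) = 745 + -149 + -5 + 1 = 592.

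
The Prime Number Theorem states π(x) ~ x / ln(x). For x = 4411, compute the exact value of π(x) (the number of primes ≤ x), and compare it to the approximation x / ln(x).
π(4411) = 600;  x/ln(x) ≈ 525.63;  relative error ≈ 12.40%.

Directly count primes up to 4411: π(4411) = 600. The PNT approximation gives 4411/ln(4411) ≈ 4411/8.39186 ≈ 525.63. Relative error (π(x) − x/ln(x)) / π(x) ≈ 12.40%; the approximation is known to undercount slightly (Li(x) is a better estimate).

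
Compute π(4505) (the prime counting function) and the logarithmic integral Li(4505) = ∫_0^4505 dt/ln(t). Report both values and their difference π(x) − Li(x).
π(4505) = 610;  Li(4505) ≈ 625.81;  π(x) − Li(x) ≈ -15.81.

Direct count of primes ≤ 4505 gives π(4505) = 610. Numerical evaluation of the logarithmic integral gives Li(4505) ≈ 625.81. The difference π(x) − Li(x) ≈ -15.81 is typically negative for small/moderate x (Li(x) overestimates), though Littlewood's theorem shows this sign changes infinitely often.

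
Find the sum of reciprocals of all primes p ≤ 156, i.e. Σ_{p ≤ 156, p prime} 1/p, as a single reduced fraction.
Σ 1/p = 426559540131011718238816115585684956391671166781102121476137/225319534991831177328890236228992001350685163362356544091910

π(156) = 36, so the primes ≤ 156 are [2, 3, 5, 7, 11, 13, 17, 19, 23, 29, 31, 37, 41, 43, 47, 53, 59, 61, 67, 71, 73, 79, 83, 89, 97, 101, 103, 107, 109, 113, 127, 131, 137, 139, 149, 151]. Summing 1/p over these primes: 426559540131011718238816115585684956391671166781102121476137/225319534991831177328890236228992001350685163362356544091910 ≈ 1.8931. Mertens estimate ln ln(156) + 0.2615 ≈ 1.8809.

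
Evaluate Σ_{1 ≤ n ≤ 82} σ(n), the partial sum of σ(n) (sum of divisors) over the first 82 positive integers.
Σ_{n ≤ 82} σ(n) = 5561

Compute σ(n) for each 1 ≤ n ≤ 82: σ(1) = 1, σ(2) = 3, σ(3) = 4, σ(4) = 7, σ(5) = 6, σ(6) = 12, σ(7) = 8, σ(8) = 15, σ(9) = 13, σ(10) = 18, σ(11) = 12, σ(12) = 28, σ(13) = 14, σ(14) = 24, σ(15) = 24, σ(16) = 31, σ(17) = 18, σ(18) = 39, σ(19) = 20, σ(20) = 42, σ(21) = 32, σ(22) = 36, σ(23) = 24, σ(24) = 60, σ(25) = 31, σ(26) = 42, σ(27) = 40, σ(28) = 56, σ(29) = 30, σ(30) = 72, σ(31) = 32, σ(32) = 63, σ(33) = 48, σ(34) = 54, σ(35) = 48, σ(36) = 91, σ(37) = 38, σ(38) = 60, σ(39) = 56, σ(40) = 90, σ(41) = 42, σ(42) = 96, σ(43) = 44, σ(44) = 84, σ(45) = 78, σ(46) = 72, σ(47) = 48, σ(48) = 124, σ(49) = 57, σ(50) = 93, σ(51) = 72, σ(52) = 98, σ(53) = 54, σ(54) = 120, σ(55) = 72, σ(56) = 120, σ(57) = 80, σ(58) = 90, σ(59) = 60, σ(60) = 168, σ(61) = 62, σ(62) = 96, σ(63) = 104, σ(64) = 127, σ(65) = 84, σ(66) = 144, σ(67) = 68, σ(68) = 126, σ(69) = 96, σ(70) = 144, σ(71) = 72, σ(72) = 195, σ(73) = 74, σ(74) = 114, σ(75) = 124, σ(76) = 140, σ(77) = 96, σ(78) = 168, σ(79) = 80, σ(80) = 186, σ(81) = 121, σ(82) = 126. Summing all 82 values: 5561. (Average order: Σ_{n ≤ x} σ(n) ~ (π²/12) x². For x = 82, (π²/12)·82² ≈ 5530.27.)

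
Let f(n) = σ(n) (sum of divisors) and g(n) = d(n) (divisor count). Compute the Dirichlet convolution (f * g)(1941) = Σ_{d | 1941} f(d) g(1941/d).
(σ * d)(1941) = 3900

Divisors of 1941: [1, 3, 647, 1941]. For each d | 1941:
  d = 1: σ(1) · d(1941/1) = 1 · 4 = 4
  d = 3: σ(3) · d(1941/3) = 4 · 2 = 8
  d = 647: σ(647) · d(1941/647) = 648 · 2 = 1296
  d = 1941: σ(1941) · d(1941/1941) = 2592 · 1 = 2592
Summing: (σ * d)(1941) = 4 + 8 + 1296 + 2592 = 3900.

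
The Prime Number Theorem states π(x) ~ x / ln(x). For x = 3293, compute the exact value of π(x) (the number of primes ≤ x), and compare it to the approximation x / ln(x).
π(3293) = 462;  x/ln(x) ≈ 406.57;  relative error ≈ 12.00%.

Directly count primes up to 3293: π(3293) = 462. The PNT approximation gives 3293/ln(3293) ≈ 3293/8.09955 ≈ 406.57. Relative error (π(x) − x/ln(x)) / π(x) ≈ 12.00%; the approximation is known to undercount slightly (Li(x) is a better estimate).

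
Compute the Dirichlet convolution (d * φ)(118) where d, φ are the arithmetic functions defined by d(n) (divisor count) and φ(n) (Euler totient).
(d * φ)(118) = 180

Divisors of 118: [1, 2, 59, 118]. For each d | 118:
  d = 1: d(1) · φ(118/1) = 1 · 58 = 58
  d = 2: d(2) · φ(118/2) = 2 · 58 = 116
  d = 59: d(59) · φ(118/59) = 2 · 1 = 2
  d = 118: d(118) · φ(118/118) = 4 · 1 = 4
Summing: (d * φ)(118) = 58 + 116 + 2 + 4 = 180.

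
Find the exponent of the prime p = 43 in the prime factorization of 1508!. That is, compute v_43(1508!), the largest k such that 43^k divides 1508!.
v_43(1508!) = 35

Legendre's formula: v_p(n!) = Σ_{k ≥ 1} ⌊n / p^k⌋. For p = 43, n = 1508, the terms are:
  ⌊1508/43^1⌋ = ⌊1508/43⌋ = 35
(the next term ⌊1508/43^2⌋ = 0, terminating the sum). Summing: v_43(1508!) = 35 = 35.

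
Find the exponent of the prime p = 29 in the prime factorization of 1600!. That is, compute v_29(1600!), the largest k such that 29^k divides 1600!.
v_29(1600!) = 56

Legendre's formula: v_p(n!) = Σ_{k ≥ 1} ⌊n / p^k⌋. For p = 29, n = 1600, the terms are:
  ⌊1600/29^1⌋ = ⌊1600/29⌋ = 55
  ⌊1600/29^2⌋ = ⌊1600/841⌋ = 1
(the next term ⌊1600/29^3⌋ = 0, terminating the sum). Summing: v_29(1600!) = 55 + 1 = 56.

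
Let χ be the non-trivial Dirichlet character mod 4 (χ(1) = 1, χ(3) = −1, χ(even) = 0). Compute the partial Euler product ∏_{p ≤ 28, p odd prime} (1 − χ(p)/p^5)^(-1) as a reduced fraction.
∏ = 19221914719363107239019289471588875/19296053991287416836128860852453376

The odd primes p ≤ 28 are [3, 5, 7, 11, 13, 17, 19, 23]. For each, χ(p) = 1 if p ≡ 1 mod 4, χ(p) = −1 if p ≡ 3 mod 4. Taking (1 − χ(p)/p^5)^(-1) = p^5/(p^5 − χ(p)): (1 − (-1)/3^5)^(-1) · (1 − (1)/5^5)^(-1) · (1 − (-1)/7^5)^(-1) · (1 − (-1)/11^5)^(-1) · (1 − (1)/13^5)^(-1) · (1 − (1)/17^5)^(-1) · (1 − (-1)/19^5)^(-1) · (1 − (-1)/23^5)^(-1) = 19221914719363107239019289471588875/19296053991287416836128860852453376.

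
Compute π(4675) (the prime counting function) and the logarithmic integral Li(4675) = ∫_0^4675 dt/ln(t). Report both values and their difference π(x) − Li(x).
π(4675) = 632;  Li(4675) ≈ 645.97;  π(x) − Li(x) ≈ -13.97.

Direct count of primes ≤ 4675 gives π(4675) = 632. Numerical evaluation of the logarithmic integral gives Li(4675) ≈ 645.97. The difference π(x) − Li(x) ≈ -13.97 is typically negative for small/moderate x (Li(x) overestimates), though Littlewood's theorem shows this sign changes infinitely often.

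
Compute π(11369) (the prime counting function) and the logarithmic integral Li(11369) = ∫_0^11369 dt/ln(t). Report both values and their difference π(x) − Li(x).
π(11369) = 1373;  Li(11369) ≈ 1393.73;  π(x) − Li(x) ≈ -20.73.

Direct count of primes ≤ 11369 gives π(11369) = 1373. Numerical evaluation of the logarithmic integral gives Li(11369) ≈ 1393.73. The difference π(x) − Li(x) ≈ -20.73 is typically negative for small/moderate x (Li(x) overestimates), though Littlewood's theorem shows this sign changes infinitely often.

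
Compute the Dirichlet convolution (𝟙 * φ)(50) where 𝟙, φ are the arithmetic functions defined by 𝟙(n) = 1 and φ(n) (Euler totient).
(𝟙 * φ)(50) = 50

Divisors of 50: [1, 2, 5, 10, 25, 50]. For each d | 50:
  d = 1: 𝟙(1) · φ(50/1) = 1 · 20 = 20
  d = 2: 𝟙(2) · φ(50/2) = 1 · 20 = 20
  d = 5: 𝟙(5) · φ(50/5) = 1 · 4 = 4
  d = 10: 𝟙(10) · φ(50/10) = 1 · 4 = 4
  d = 25: 𝟙(25) · φ(50/25) = 1 · 1 = 1
  d = 50: 𝟙(50) · φ(50/50) = 1 · 1 = 1
Summing: (𝟙 * φ)(50) = 20 + 20 + 4 + 4 + 1 + 1 = 50.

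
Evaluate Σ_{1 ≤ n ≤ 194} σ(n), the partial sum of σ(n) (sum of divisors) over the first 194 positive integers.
Σ_{n ≤ 194} σ(n) = 30978

Compute σ(n) for each 1 ≤ n ≤ 194: σ(1) = 1, σ(2) = 3, σ(3) = 4, σ(4) = 7, σ(5) = 6, σ(6) = 12, σ(7) = 8, σ(8) = 15, σ(9) = 13, σ(10) = 18, σ(11) = 12, σ(12) = 28, σ(13) = 14, σ(14) = 24, σ(15) = 24, σ(16) = 31, σ(17) = 18, σ(18) = 39, σ(19) = 20, σ(20) = 42, σ(21) = 32, σ(22) = 36, σ(23) = 24, σ(24) = 60, σ(25) = 31, σ(26) = 42, σ(27) = 40, σ(28) = 56, σ(29) = 30, σ(30) = 72, σ(31) = 32, σ(32) = 63, σ(33) = 48, σ(34) = 54, σ(35) = 48, σ(36) = 91, σ(37) = 38, σ(38) = 60, σ(39) = 56, σ(40) = 90, σ(41) = 42, σ(42) = 96, σ(43) = 44, σ(44) = 84, σ(45) = 78, σ(46) = 72, σ(47) = 48, σ(48) = 124, σ(49) = 57, σ(50) = 93, σ(51) = 72, σ(52) = 98, σ(53) = 54, σ(54) = 120, σ(55) = 72, σ(56) = 120, σ(57) = 80, σ(58) = 90, σ(59) = 60, σ(60) = 168, σ(61) = 62, σ(62) = 96, σ(63) = 104, σ(64) = 127, σ(65) = 84, σ(66) = 144, σ(67) = 68, σ(68) = 126, σ(69) = 96, σ(70) = 144, σ(71) = 72, σ(72) = 195, σ(73) = 74, σ(74) = 114, σ(75) = 124, σ(76) = 140, σ(77) = 96, σ(78) = 168, σ(79) = 80, σ(80) = 186, σ(81) = 121, σ(82) = 126, σ(83) = 84, σ(84) = 224, σ(85) = 108, σ(86) = 132, σ(87) = 120, σ(88) = 180, σ(89) = 90, σ(90) = 234, σ(91) = 112, σ(92) = 168, σ(93) = 128, σ(94) = 144, σ(95) = 120, σ(96) = 252, σ(97) = 98, σ(98) = 171, σ(99) = 156, σ(100) = 217, σ(101) = 102, σ(102) = 216, σ(103) = 104, σ(104) = 210, σ(105) = 192, σ(106) = 162, σ(107) = 108, σ(108) = 280, σ(109) = 110, σ(110) = 216, σ(111) = 152, σ(112) = 248, σ(113) = 114, σ(114) = 240, σ(115) = 144, σ(116) = 210, σ(117) = 182, σ(118) = 180, σ(119) = 144, σ(120) = 360, σ(121) = 133, σ(122) = 186, σ(123) = 168, σ(124) = 224, σ(125) = 156, σ(126) = 312, σ(127) = 128, σ(128) = 255, σ(129) = 176, σ(130) = 252, σ(131) = 132, σ(132) = 336, σ(133) = 160, σ(134) = 204, σ(135) = 240, σ(136) = 270, σ(137) = 138, σ(138) = 288, σ(139) = 140, σ(140) = 336, σ(141) = 192, σ(142) = 216, σ(143) = 168, σ(144) = 403, σ(145) = 180, σ(146) = 222, σ(147) = 228, σ(148) = 266, σ(149) = 150, σ(150) = 372, σ(151) = 152, σ(152) = 300, σ(153) = 234, σ(154) = 288, σ(155) = 192, σ(156) = 392, σ(157) = 158, σ(158) = 240, σ(159) = 216, σ(160) = 378, σ(161) = 192, σ(162) = 363, σ(163) = 164, σ(164) = 294, σ(165) = 288, σ(166) = 252, σ(167) = 168, σ(168) = 480, σ(169) = 183, σ(170) = 324, σ(171) = 260, σ(172) = 308, σ(173) = 174, σ(174) = 360, σ(175) = 248, σ(176) = 372, σ(177) = 240, σ(178) = 270, σ(179) = 180, σ(180) = 546, σ(181) = 182, σ(182) = 336, σ(183) = 248, σ(184) = 360, σ(185) = 228, σ(186) = 384, σ(187) = 216, σ(188) = 336, σ(189) = 320, σ(190) = 360, σ(191) = 192, σ(192) = 508, σ(193) = 194, σ(194) = 294. Summing all 194 values: 30978. (Average order: Σ_{n ≤ x} σ(n) ~ (π²/12) x². For x = 194, (π²/12)·194² ≈ 30954.37.)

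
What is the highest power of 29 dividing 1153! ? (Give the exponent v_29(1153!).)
v_29(1153!) = 40

Legendre's formula: v_p(n!) = Σ_{k ≥ 1} ⌊n / p^k⌋. For p = 29, n = 1153, the terms are:
  ⌊1153/29^1⌋ = ⌊1153/29⌋ = 39
  ⌊1153/29^2⌋ = ⌊1153/841⌋ = 1
(the next term ⌊1153/29^3⌋ = 0, terminating the sum). Summing: v_29(1153!) = 39 + 1 = 40.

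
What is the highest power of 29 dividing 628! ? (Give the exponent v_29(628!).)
v_29(628!) = 21

Legendre's formula: v_p(n!) = Σ_{k ≥ 1} ⌊n / p^k⌋. For p = 29, n = 628, the terms are:
  ⌊628/29^1⌋ = ⌊628/29⌋ = 21
(the next term ⌊628/29^2⌋ = 0, terminating the sum). Summing: v_29(628!) = 21 = 21.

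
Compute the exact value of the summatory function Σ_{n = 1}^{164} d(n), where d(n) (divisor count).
Σ_{n ≤ 164} d(n) = 864

Compute d(n) for each 1 ≤ n ≤ 164: d(1) = 1, d(2) = 2, d(3) = 2, d(4) = 3, d(5) = 2, d(6) = 4, d(7) = 2, d(8) = 4, d(9) = 3, d(10) = 4, d(11) = 2, d(12) = 6, d(13) = 2, d(14) = 4, d(15) = 4, d(16) = 5, d(17) = 2, d(18) = 6, d(19) = 2, d(20) = 6, d(21) = 4, d(22) = 4, d(23) = 2, d(24) = 8, d(25) = 3, d(26) = 4, d(27) = 4, d(28) = 6, d(29) = 2, d(30) = 8, d(31) = 2, d(32) = 6, d(33) = 4, d(34) = 4, d(35) = 4, d(36) = 9, d(37) = 2, d(38) = 4, d(39) = 4, d(40) = 8, d(41) = 2, d(42) = 8, d(43) = 2, d(44) = 6, d(45) = 6, d(46) = 4, d(47) = 2, d(48) = 10, d(49) = 3, d(50) = 6, d(51) = 4, d(52) = 6, d(53) = 2, d(54) = 8, d(55) = 4, d(56) = 8, d(57) = 4, d(58) = 4, d(59) = 2, d(60) = 12, d(61) = 2, d(62) = 4, d(63) = 6, d(64) = 7, d(65) = 4, d(66) = 8, d(67) = 2, d(68) = 6, d(69) = 4, d(70) = 8, d(71) = 2, d(72) = 12, d(73) = 2, d(74) = 4, d(75) = 6, d(76) = 6, d(77) = 4, d(78) = 8, d(79) = 2, d(80) = 10, d(81) = 5, d(82) = 4, d(83) = 2, d(84) = 12, d(85) = 4, d(86) = 4, d(87) = 4, d(88) = 8, d(89) = 2, d(90) = 12, d(91) = 4, d(92) = 6, d(93) = 4, d(94) = 4, d(95) = 4, d(96) = 12, d(97) = 2, d(98) = 6, d(99) = 6, d(100) = 9, d(101) = 2, d(102) = 8, d(103) = 2, d(104) = 8, d(105) = 8, d(106) = 4, d(107) = 2, d(108) = 12, d(109) = 2, d(110) = 8, d(111) = 4, d(112) = 10, d(113) = 2, d(114) = 8, d(115) = 4, d(116) = 6, d(117) = 6, d(118) = 4, d(119) = 4, d(120) = 16, d(121) = 3, d(122) = 4, d(123) = 4, d(124) = 6, d(125) = 4, d(126) = 12, d(127) = 2, d(128) = 8, d(129) = 4, d(130) = 8, d(131) = 2, d(132) = 12, d(133) = 4, d(134) = 4, d(135) = 8, d(136) = 8, d(137) = 2, d(138) = 8, d(139) = 2, d(140) = 12, d(141) = 4, d(142) = 4, d(143) = 4, d(144) = 15, d(145) = 4, d(146) = 4, d(147) = 6, d(148) = 6, d(149) = 2, d(150) = 12, d(151) = 2, d(152) = 8, d(153) = 6, d(154) = 8, d(155) = 4, d(156) = 12, d(157) = 2, d(158) = 4, d(159) = 4, d(160) = 12, d(161) = 4, d(162) = 10, d(163) = 2, d(164) = 6. Summing all 164 values: 864. (Dirichlet's divisor formula: Σ_{n ≤ x} d(n) = x ln(x) + (2γ − 1) x + O(√x). For x = 164, the asymptotic estimate is ≈ 861.70.)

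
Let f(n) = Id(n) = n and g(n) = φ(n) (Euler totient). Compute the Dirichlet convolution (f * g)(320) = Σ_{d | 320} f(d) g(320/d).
(Id * φ)(320) = 2304

Divisors of 320: [1, 2, 4, 5, 8, 10, 16, 20, 32, 40, 64, 80, 160, 320]. For each d | 320:
  d = 1: Id(1) · φ(320/1) = 1 · 128 = 128
  d = 2: Id(2) · φ(320/2) = 2 · 64 = 128
  d = 4: Id(4) · φ(320/4) = 4 · 32 = 128
  d = 5: Id(5) · φ(320/5) = 5 · 32 = 160
  d = 8: Id(8) · φ(320/8) = 8 · 16 = 128
  d = 10: Id(10) · φ(320/10) = 10 · 16 = 160
  d = 16: Id(16) · φ(320/16) = 16 · 8 = 128
  d = 20: Id(20) · φ(320/20) = 20 · 8 = 160
  d = 32: Id(32) · φ(320/32) = 32 · 4 = 128
  d = 40: Id(40) · φ(320/40) = 40 · 4 = 160
  d = 64: Id(64) · φ(320/64) = 64 · 4 = 256
  d = 80: Id(80) · φ(320/80) = 80 · 2 = 160
  d = 160: Id(160) · φ(320/160) = 160 · 1 = 160
  d = 320: Id(320) · φ(320/320) = 320 · 1 = 320
Summing: (Id * φ)(320) = 128 + 128 + 128 + 160 + 128 + 160 + 128 + 160 + 128 + 160 + 256 + 160 + 160 + 320 = 2304.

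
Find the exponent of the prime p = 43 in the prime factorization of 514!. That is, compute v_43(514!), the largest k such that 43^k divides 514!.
v_43(514!) = 11

Legendre's formula: v_p(n!) = Σ_{k ≥ 1} ⌊n / p^k⌋. For p = 43, n = 514, the terms are:
  ⌊514/43^1⌋ = ⌊514/43⌋ = 11
(the next term ⌊514/43^2⌋ = 0, terminating the sum). Summing: v_43(514!) = 11 = 11.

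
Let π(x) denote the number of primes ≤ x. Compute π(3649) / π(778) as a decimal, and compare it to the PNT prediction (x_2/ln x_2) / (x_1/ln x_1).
π(3649)/π(778) = 510/137 ≈ 3.7226;  PNT prediction ≈ 3.8065.

π(778) = 137 and π(3649) = 510, so π(3649)/π(778) ≈ 3.7226. The PNT-predicted ratio is (3649/ln(3649)) / (778/ln(778)) ≈ 3.8065. The two agree to within a few percent, as expected.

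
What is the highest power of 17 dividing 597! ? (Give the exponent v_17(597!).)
v_17(597!) = 37

Legendre's formula: v_p(n!) = Σ_{k ≥ 1} ⌊n / p^k⌋. For p = 17, n = 597, the terms are:
  ⌊597/17^1⌋ = ⌊597/17⌋ = 35
  ⌊597/17^2⌋ = ⌊597/289⌋ = 2
(the next term ⌊597/17^3⌋ = 0, terminating the sum). Summing: v_17(597!) = 35 + 2 = 37.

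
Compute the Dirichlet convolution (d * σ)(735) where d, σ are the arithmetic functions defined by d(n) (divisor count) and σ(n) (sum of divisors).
(d * σ)(735) = 3648

Divisors of 735: [1, 3, 5, 7, 15, 21, 35, 49, 105, 147, 245, 735]. For each d | 735:
  d = 1: d(1) · σ(735/1) = 1 · 1368 = 1368
  d = 3: d(3) · σ(735/3) = 2 · 342 = 684
  d = 5: d(5) · σ(735/5) = 2 · 228 = 456
  d = 7: d(7) · σ(735/7) = 2 · 192 = 384
  d = 15: d(15) · σ(735/15) = 4 · 57 = 228
  d = 21: d(21) · σ(735/21) = 4 · 48 = 192
  d = 35: d(35) · σ(735/35) = 4 · 32 = 128
  d = 49: d(49) · σ(735/49) = 3 · 24 = 72
  d = 105: d(105) · σ(735/105) = 8 · 8 = 64
  d = 147: d(147) · σ(735/147) = 6 · 6 = 36
  d = 245: d(245) · σ(735/245) = 6 · 4 = 24
  d = 735: d(735) · σ(735/735) = 12 · 1 = 12
Summing: (d * σ)(735) = 1368 + 684 + 456 + 384 + 228 + 192 + 128 + 72 + 64 + 36 + 24 + 12 = 3648.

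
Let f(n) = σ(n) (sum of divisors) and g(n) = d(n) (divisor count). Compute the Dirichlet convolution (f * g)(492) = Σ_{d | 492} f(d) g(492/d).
(σ * d)(492) = 4224

Divisors of 492: [1, 2, 3, 4, 6, 12, 41, 82, 123, 164, 246, 492]. For each d | 492:
  d = 1: σ(1) · d(492/1) = 1 · 12 = 12
  d = 2: σ(2) · d(492/2) = 3 · 8 = 24
  d = 3: σ(3) · d(492/3) = 4 · 6 = 24
  d = 4: σ(4) · d(492/4) = 7 · 4 = 28
  d = 6: σ(6) · d(492/6) = 12 · 4 = 48
  d = 12: σ(12) · d(492/12) = 28 · 2 = 56
  d = 41: σ(41) · d(492/41) = 42 · 6 = 252
  d = 82: σ(82) · d(492/82) = 126 · 4 = 504
  d = 123: σ(123) · d(492/123) = 168 · 3 = 504
  d = 164: σ(164) · d(492/164) = 294 · 2 = 588
  d = 246: σ(246) · d(492/246) = 504 · 2 = 1008
  d = 492: σ(492) · d(492/492) = 1176 · 1 = 1176
Summing: (σ * d)(492) = 12 + 24 + 24 + 28 + 48 + 56 + 252 + 504 + 504 + 588 + 1008 + 1176 = 4224.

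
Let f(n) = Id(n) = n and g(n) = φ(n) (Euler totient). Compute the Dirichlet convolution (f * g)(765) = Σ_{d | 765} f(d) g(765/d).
(Id * φ)(765) = 6237

Divisors of 765: [1, 3, 5, 9, 15, 17, 45, 51, 85, 153, 255, 765]. For each d | 765:
  d = 1: Id(1) · φ(765/1) = 1 · 384 = 384
  d = 3: Id(3) · φ(765/3) = 3 · 128 = 384
  d = 5: Id(5) · φ(765/5) = 5 · 96 = 480
  d = 9: Id(9) · φ(765/9) = 9 · 64 = 576
  d = 15: Id(15) · φ(765/15) = 15 · 32 = 480
  d = 17: Id(17) · φ(765/17) = 17 · 24 = 408
  d = 45: Id(45) · φ(765/45) = 45 · 16 = 720
  d = 51: Id(51) · φ(765/51) = 51 · 8 = 408
  d = 85: Id(85) · φ(765/85) = 85 · 6 = 510
  d = 153: Id(153) · φ(765/153) = 153 · 4 = 612
  d = 255: Id(255) · φ(765/255) = 255 · 2 = 510
  d = 765: Id(765) · φ(765/765) = 765 · 1 = 765
Summing: (Id * φ)(765) = 384 + 384 + 480 + 576 + 480 + 408 + 720 + 408 + 510 + 612 + 510 + 765 = 6237.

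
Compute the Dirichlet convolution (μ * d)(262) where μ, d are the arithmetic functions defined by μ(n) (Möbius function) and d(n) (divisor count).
(μ * d)(262) = 1

Divisors of 262: [1, 2, 131, 262]. For each d | 262:
  d = 1: μ(1) · d(262/1) = 1 · 4 = 4
  d = 2: μ(2) · d(262/2) = -1 · 2 = -2
  d = 131: μ(131) · d(262/131) = -1 · 2 = -2
  d = 262: μ(262) · d(262/262) = 1 · 1 = 1
Summing: (μ * d)(262) = 4 + -2 + -2 + 1 = 1.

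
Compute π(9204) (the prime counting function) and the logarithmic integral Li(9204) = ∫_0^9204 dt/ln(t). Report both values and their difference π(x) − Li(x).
π(9204) = 1141;  Li(9204) ≈ 1159.33;  π(x) − Li(x) ≈ -18.33.

Direct count of primes ≤ 9204 gives π(9204) = 1141. Numerical evaluation of the logarithmic integral gives Li(9204) ≈ 1159.33. The difference π(x) − Li(x) ≈ -18.33 is typically negative for small/moderate x (Li(x) overestimates), though Littlewood's theorem shows this sign changes infinitely often.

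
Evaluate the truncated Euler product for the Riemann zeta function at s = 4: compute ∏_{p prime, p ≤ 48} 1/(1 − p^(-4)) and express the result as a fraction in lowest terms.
∏ = 65572203587643632473857746546522240898588901/60584710506150227098341885345792000000000000

The primes p ≤ 48 are [2, 3, 5, 7, 11, 13, 17, 19, 23, 29, 31, 37, 41, 43, 47]. For each prime, (1 − 1/p^4)^(-1) = p^4 / (p^4 − 1). The product is (1 − 1/2^4)^(-1), (1 − 1/3^4)^(-1), (1 − 1/5^4)^(-1), (1 − 1/7^4)^(-1), (1 − 1/11^4)^(-1), (1 − 1/13^4)^(-1), (1 − 1/17^4)^(-1), (1 − 1/19^4)^(-1), (1 − 1/23^4)^(-1), (1 − 1/29^4)^(-1), (1 − 1/31^4)^(-1), (1 − 1/37^4)^(-1), (1 − 1/41^4)^(-1), (1 − 1/43^4)^(-1), (1 − 1/47^4)^(-1) = ∏ p^4 / (p^4 − 1) = 65572203587643632473857746546522240898588901/60584710506150227098341885345792000000000000.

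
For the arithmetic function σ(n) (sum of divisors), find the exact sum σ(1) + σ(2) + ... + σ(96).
Σ_{n ≤ 96} σ(n) = 7657

Compute σ(n) for each 1 ≤ n ≤ 96: σ(1) = 1, σ(2) = 3, σ(3) = 4, σ(4) = 7, σ(5) = 6, σ(6) = 12, σ(7) = 8, σ(8) = 15, σ(9) = 13, σ(10) = 18, σ(11) = 12, σ(12) = 28, σ(13) = 14, σ(14) = 24, σ(15) = 24, σ(16) = 31, σ(17) = 18, σ(18) = 39, σ(19) = 20, σ(20) = 42, σ(21) = 32, σ(22) = 36, σ(23) = 24, σ(24) = 60, σ(25) = 31, σ(26) = 42, σ(27) = 40, σ(28) = 56, σ(29) = 30, σ(30) = 72, σ(31) = 32, σ(32) = 63, σ(33) = 48, σ(34) = 54, σ(35) = 48, σ(36) = 91, σ(37) = 38, σ(38) = 60, σ(39) = 56, σ(40) = 90, σ(41) = 42, σ(42) = 96, σ(43) = 44, σ(44) = 84, σ(45) = 78, σ(46) = 72, σ(47) = 48, σ(48) = 124, σ(49) = 57, σ(50) = 93, σ(51) = 72, σ(52) = 98, σ(53) = 54, σ(54) = 120, σ(55) = 72, σ(56) = 120, σ(57) = 80, σ(58) = 90, σ(59) = 60, σ(60) = 168, σ(61) = 62, σ(62) = 96, σ(63) = 104, σ(64) = 127, σ(65) = 84, σ(66) = 144, σ(67) = 68, σ(68) = 126, σ(69) = 96, σ(70) = 144, σ(71) = 72, σ(72) = 195, σ(73) = 74, σ(74) = 114, σ(75) = 124, σ(76) = 140, σ(77) = 96, σ(78) = 168, σ(79) = 80, σ(80) = 186, σ(81) = 121, σ(82) = 126, σ(83) = 84, σ(84) = 224, σ(85) = 108, σ(86) = 132, σ(87) = 120, σ(88) = 180, σ(89) = 90, σ(90) = 234, σ(91) = 112, σ(92) = 168, σ(93) = 128, σ(94) = 144, σ(95) = 120, σ(96) = 252. Summing all 96 values: 7657. (Average order: Σ_{n ≤ x} σ(n) ~ (π²/12) x². For x = 96, (π²/12)·96² ≈ 7579.86.)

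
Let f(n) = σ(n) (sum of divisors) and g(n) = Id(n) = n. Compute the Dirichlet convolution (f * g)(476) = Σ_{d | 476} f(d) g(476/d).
(σ * Id)(476) = 8925

Divisors of 476: [1, 2, 4, 7, 14, 17, 28, 34, 68, 119, 238, 476]. For each d | 476:
  d = 1: σ(1) · Id(476/1) = 1 · 476 = 476
  d = 2: σ(2) · Id(476/2) = 3 · 238 = 714
  d = 4: σ(4) · Id(476/4) = 7 · 119 = 833
  d = 7: σ(7) · Id(476/7) = 8 · 68 = 544
  d = 14: σ(14) · Id(476/14) = 24 · 34 = 816
  d = 17: σ(17) · Id(476/17) = 18 · 28 = 504
  d = 28: σ(28) · Id(476/28) = 56 · 17 = 952
  d = 34: σ(34) · Id(476/34) = 54 · 14 = 756
  d = 68: σ(68) · Id(476/68) = 126 · 7 = 882
  d = 119: σ(119) · Id(476/119) = 144 · 4 = 576
  d = 238: σ(238) · Id(476/238) = 432 · 2 = 864
  d = 476: σ(476) · Id(476/476) = 1008 · 1 = 1008
Summing: (σ * Id)(476) = 476 + 714 + 833 + 544 + 816 + 504 + 952 + 756 + 882 + 576 + 864 + 1008 = 8925.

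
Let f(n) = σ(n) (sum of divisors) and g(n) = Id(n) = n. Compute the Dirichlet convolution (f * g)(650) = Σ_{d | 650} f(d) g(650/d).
(σ * Id)(650) = 11610

Divisors of 650: [1, 2, 5, 10, 13, 25, 26, 50, 65, 130, 325, 650]. For each d | 650:
  d = 1: σ(1) · Id(650/1) = 1 · 650 = 650
  d = 2: σ(2) · Id(650/2) = 3 · 325 = 975
  d = 5: σ(5) · Id(650/5) = 6 · 130 = 780
  d = 10: σ(10) · Id(650/10) = 18 · 65 = 1170
  d = 13: σ(13) · Id(650/13) = 14 · 50 = 700
  d = 25: σ(25) · Id(650/25) = 31 · 26 = 806
  d = 26: σ(26) · Id(650/26) = 42 · 25 = 1050
  d = 50: σ(50) · Id(650/50) = 93 · 13 = 1209
  d = 65: σ(65) · Id(650/65) = 84 · 10 = 840
  d = 130: σ(130) · Id(650/130) = 252 · 5 = 1260
  d = 325: σ(325) · Id(650/325) = 434 · 2 = 868
  d = 650: σ(650) · Id(650/650) = 1302 · 1 = 1302
Summing: (σ * Id)(650) = 650 + 975 + 780 + 1170 + 700 + 806 + 1050 + 1209 + 840 + 1260 + 868 + 1302 = 11610.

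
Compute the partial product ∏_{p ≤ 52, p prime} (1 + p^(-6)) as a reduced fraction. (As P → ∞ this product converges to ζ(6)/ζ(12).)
∏ = 862155056480201047883460386910418315829132841121015872043175453729006428800800000/847666095717512475523225986389496867701830685289319692004055511811488189213173229

The primes p ≤ 52 are [2, 3, 5, 7, 11, 13, 17, 19, 23, 29, 31, 37, 41, 43, 47]. For each, (1 + 1/p^6) = (p^6 + 1)/p^6. Multiplying these fractions over p ∈ [2, 3, 5, 7, 11, 13, 17, 19, 23, 29, 31, 37, 41, 43, 47] gives 862155056480201047883460386910418315829132841121015872043175453729006428800800000/847666095717512475523225986389496867701830685289319692004055511811488189213173229. (In the limit P → ∞ this tends to ζ(6)/ζ(12).)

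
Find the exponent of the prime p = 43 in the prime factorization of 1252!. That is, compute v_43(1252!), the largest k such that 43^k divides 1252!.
v_43(1252!) = 29

Legendre's formula: v_p(n!) = Σ_{k ≥ 1} ⌊n / p^k⌋. For p = 43, n = 1252, the terms are:
  ⌊1252/43^1⌋ = ⌊1252/43⌋ = 29
(the next term ⌊1252/43^2⌋ = 0, terminating the sum). Summing: v_43(1252!) = 29 = 29.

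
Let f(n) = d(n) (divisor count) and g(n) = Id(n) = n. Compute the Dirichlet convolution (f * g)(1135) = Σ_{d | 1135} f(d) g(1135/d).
(d * Id)(1135) = 1603

Divisors of 1135: [1, 5, 227, 1135]. For each d | 1135:
  d = 1: d(1) · Id(1135/1) = 1 · 1135 = 1135
  d = 5: d(5) · Id(1135/5) = 2 · 227 = 454
  d = 227: d(227) · Id(1135/227) = 2 · 5 = 10
  d = 1135: d(1135) · Id(1135/1135) = 4 · 1 = 4
Summing: (d * Id)(1135) = 1135 + 454 + 10 + 4 = 1603.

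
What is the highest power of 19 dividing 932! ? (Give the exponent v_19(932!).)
v_19(932!) = 51

Legendre's formula: v_p(n!) = Σ_{k ≥ 1} ⌊n / p^k⌋. For p = 19, n = 932, the terms are:
  ⌊932/19^1⌋ = ⌊932/19⌋ = 49
  ⌊932/19^2⌋ = ⌊932/361⌋ = 2
(the next term ⌊932/19^3⌋ = 0, terminating the sum). Summing: v_19(932!) = 49 + 2 = 51.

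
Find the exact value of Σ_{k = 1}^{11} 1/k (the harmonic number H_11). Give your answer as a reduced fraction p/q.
H_11 = 83711/27720

Direct summation: H_11 = 1 + 1/2 + ... + 1/11. The least common denominator is lcm(1, ..., 11) = 27720; over this denominator the numerator is 27720 + 13860 + 9240 + 6930 + 5544 + 4620 + 3960 + 3465 + 3080 + 2772 + 2520 = 83711, so H_11 = 83711/27720 (already in lowest terms) ≈ 3.01988. (The PNT-adjacent estimate ln(11) + γ ≈ 2.97511 matches within O(1/n).)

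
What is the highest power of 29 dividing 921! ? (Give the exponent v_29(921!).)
v_29(921!) = 32

Legendre's formula: v_p(n!) = Σ_{k ≥ 1} ⌊n / p^k⌋. For p = 29, n = 921, the terms are:
  ⌊921/29^1⌋ = ⌊921/29⌋ = 31
  ⌊921/29^2⌋ = ⌊921/841⌋ = 1
(the next term ⌊921/29^3⌋ = 0, terminating the sum). Summing: v_29(921!) = 31 + 1 = 32.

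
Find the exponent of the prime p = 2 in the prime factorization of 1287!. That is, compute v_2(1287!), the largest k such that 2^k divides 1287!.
v_2(1287!) = 1282

Legendre's formula: v_p(n!) = Σ_{k ≥ 1} ⌊n / p^k⌋. For p = 2, n = 1287, the terms are:
  ⌊1287/2^1⌋ = ⌊1287/2⌋ = 643
  ⌊1287/2^2⌋ = ⌊1287/4⌋ = 321
  ⌊1287/2^3⌋ = ⌊1287/8⌋ = 160
  ⌊1287/2^4⌋ = ⌊1287/16⌋ = 80
  ⌊1287/2^5⌋ = ⌊1287/32⌋ = 40
  ⌊1287/2^6⌋ = ⌊1287/64⌋ = 20
  ⌊1287/2^7⌋ = ⌊1287/128⌋ = 10
  ⌊1287/2^8⌋ = ⌊1287/256⌋ = 5
  ⌊1287/2^9⌋ = ⌊1287/512⌋ = 2
  ⌊1287/2^10⌋ = ⌊1287/1024⌋ = 1
(the next term ⌊1287/2^11⌋ = 0, terminating the sum). Summing: v_2(1287!) = 643 + 321 + 160 + 80 + 40 + 20 + 10 + 5 + 2 + 1 = 1282.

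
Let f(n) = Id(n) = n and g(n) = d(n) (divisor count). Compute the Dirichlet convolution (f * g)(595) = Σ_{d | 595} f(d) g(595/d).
(Id * d)(595) = 1197

Divisors of 595: [1, 5, 7, 17, 35, 85, 119, 595]. For each d | 595:
  d = 1: Id(1) · d(595/1) = 1 · 8 = 8
  d = 5: Id(5) · d(595/5) = 5 · 4 = 20
  d = 7: Id(7) · d(595/7) = 7 · 4 = 28
  d = 17: Id(17) · d(595/17) = 17 · 4 = 68
  d = 35: Id(35) · d(595/35) = 35 · 2 = 70
  d = 85: Id(85) · d(595/85) = 85 · 2 = 170
  d = 119: Id(119) · d(595/119) = 119 · 2 = 238
  d = 595: Id(595) · d(595/595) = 595 · 1 = 595
Summing: (Id * d)(595) = 8 + 20 + 28 + 68 + 70 + 170 + 238 + 595 = 1197.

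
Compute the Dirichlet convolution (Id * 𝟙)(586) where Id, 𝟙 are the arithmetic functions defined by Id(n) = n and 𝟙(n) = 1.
(Id * 𝟙)(586) = 882

Divisors of 586: [1, 2, 293, 586]. For each d | 586:
  d = 1: Id(1) · 𝟙(586/1) = 1 · 1 = 1
  d = 2: Id(2) · 𝟙(586/2) = 2 · 1 = 2
  d = 293: Id(293) · 𝟙(586/293) = 293 · 1 = 293
  d = 586: Id(586) · 𝟙(586/586) = 586 · 1 = 586
Summing: (Id * 𝟙)(586) = 1 + 2 + 293 + 586 = 882.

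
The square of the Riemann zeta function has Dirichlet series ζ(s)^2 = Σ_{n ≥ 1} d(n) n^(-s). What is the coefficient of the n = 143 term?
d(143) = 4

ζ(s)^2 = (Σ 1/m^s)(Σ 1/k^s). The coefficient of 1/n^s in the product is the number of ordered pairs (m, k) with mk = n, which equals d(n). For n = 143, divisors are [1, 11, 13, 143], so d(143) = 4.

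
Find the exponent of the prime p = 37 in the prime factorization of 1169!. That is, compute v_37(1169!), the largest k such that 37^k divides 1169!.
v_37(1169!) = 31

Legendre's formula: v_p(n!) = Σ_{k ≥ 1} ⌊n / p^k⌋. For p = 37, n = 1169, the terms are:
  ⌊1169/37^1⌋ = ⌊1169/37⌋ = 31
(the next term ⌊1169/37^2⌋ = 0, terminating the sum). Summing: v_37(1169!) = 31 = 31.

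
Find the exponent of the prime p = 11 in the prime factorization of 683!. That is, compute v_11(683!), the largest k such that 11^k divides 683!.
v_11(683!) = 67

Legendre's formula: v_p(n!) = Σ_{k ≥ 1} ⌊n / p^k⌋. For p = 11, n = 683, the terms are:
  ⌊683/11^1⌋ = ⌊683/11⌋ = 62
  ⌊683/11^2⌋ = ⌊683/121⌋ = 5
(the next term ⌊683/11^3⌋ = 0, terminating the sum). Summing: v_11(683!) = 62 + 5 = 67.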